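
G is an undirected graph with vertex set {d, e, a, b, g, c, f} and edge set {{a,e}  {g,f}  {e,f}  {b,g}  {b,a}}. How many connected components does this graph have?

c is isolated — a component by itself.
d is isolated — a component by itself.
Starting from a we can reach a, b, e, f, g. That is one component of size 5.
Total: 3 components.

3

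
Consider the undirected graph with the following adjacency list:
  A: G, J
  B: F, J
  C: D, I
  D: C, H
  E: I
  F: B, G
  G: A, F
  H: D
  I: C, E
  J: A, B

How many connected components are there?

2

Starting from C we can reach C, D, E, H, I. That is one component of size 5.
Starting from A we can reach A, B, F, G, J. That is one component of size 5.
Total: 2 components.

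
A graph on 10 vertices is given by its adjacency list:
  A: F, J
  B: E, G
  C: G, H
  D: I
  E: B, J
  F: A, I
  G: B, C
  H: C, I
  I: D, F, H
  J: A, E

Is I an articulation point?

Yes

Deleting I raises the number of components from 1 to 2, so I is a cut vertex.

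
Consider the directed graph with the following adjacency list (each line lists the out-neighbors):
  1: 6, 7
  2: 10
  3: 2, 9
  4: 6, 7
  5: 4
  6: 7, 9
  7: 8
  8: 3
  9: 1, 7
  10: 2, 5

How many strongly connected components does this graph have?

{1, 2, 3, 4, 5, 6, 7, 8, 9, 10} are all mutually reachable — one SCC of size 10.
That gives 1 strongly connected component.

1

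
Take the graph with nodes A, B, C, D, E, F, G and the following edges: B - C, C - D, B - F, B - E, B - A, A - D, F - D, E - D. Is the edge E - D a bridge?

No

After removing E - D, the path E-B-F-D still connects them, so the edge is not a bridge.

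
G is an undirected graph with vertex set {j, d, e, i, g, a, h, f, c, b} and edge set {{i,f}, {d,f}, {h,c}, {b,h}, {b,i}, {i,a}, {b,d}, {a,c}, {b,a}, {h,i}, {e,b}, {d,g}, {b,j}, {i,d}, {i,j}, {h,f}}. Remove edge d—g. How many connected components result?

2

Before removal there is 1 component.
d—g is a bridge — removing it separates d's side from g's side.
After removal: 2 components.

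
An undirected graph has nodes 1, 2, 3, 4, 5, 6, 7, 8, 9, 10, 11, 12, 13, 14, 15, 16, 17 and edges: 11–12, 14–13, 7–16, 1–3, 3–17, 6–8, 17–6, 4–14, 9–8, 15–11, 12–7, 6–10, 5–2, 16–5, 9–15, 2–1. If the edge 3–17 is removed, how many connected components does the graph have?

2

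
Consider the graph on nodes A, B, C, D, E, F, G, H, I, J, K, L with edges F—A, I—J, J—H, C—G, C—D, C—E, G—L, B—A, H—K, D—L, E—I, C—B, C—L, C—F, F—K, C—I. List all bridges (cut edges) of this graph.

none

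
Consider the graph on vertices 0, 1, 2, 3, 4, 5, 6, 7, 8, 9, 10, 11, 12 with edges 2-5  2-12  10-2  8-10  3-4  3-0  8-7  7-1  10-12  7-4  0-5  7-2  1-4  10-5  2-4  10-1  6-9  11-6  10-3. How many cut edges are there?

2

The edges on the cycle 8-10-3-0-5-2-7-8 are not bridges since each lies on that cycle.
But removing 11-6 disconnects 11 from 6; removing 6-9 disconnects 6 from 9 — these are bridges.
That makes 2 bridges.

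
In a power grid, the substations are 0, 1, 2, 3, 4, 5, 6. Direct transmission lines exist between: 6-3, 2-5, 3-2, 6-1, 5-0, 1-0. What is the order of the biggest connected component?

4 is isolated — a component by itself.
Starting from 0 we can reach 0, 1, 2, 3, 5, 6. That is one component of size 6.
The largest has 6 vertices.

6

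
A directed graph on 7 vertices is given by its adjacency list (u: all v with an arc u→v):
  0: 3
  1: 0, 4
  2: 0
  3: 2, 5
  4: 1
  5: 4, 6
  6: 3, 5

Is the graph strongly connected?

Yes

From 0 we can reach every vertex (0, 1, 2, 3, 4, 5, 6), and every vertex can reach 0 (0, 1, 2, 3, 4, 5, 6). So the whole graph is one strongly connected component.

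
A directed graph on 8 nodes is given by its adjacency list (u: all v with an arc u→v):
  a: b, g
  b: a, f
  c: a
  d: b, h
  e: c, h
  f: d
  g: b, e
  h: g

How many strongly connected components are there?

1

{a, b, c, d, e, f, g, h} are all mutually reachable — one SCC of size 8.
That gives 1 strongly connected component.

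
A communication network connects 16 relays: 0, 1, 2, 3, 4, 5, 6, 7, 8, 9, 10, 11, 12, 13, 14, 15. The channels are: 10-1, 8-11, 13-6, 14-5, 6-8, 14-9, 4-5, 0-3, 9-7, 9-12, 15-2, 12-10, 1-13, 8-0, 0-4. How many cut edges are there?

4

The edges on the cycle 14-9-12-10-1-13-6-8-0-4-5-14 are not bridges since each lies on that cycle.
But removing 9-7 disconnects 9 from 7; removing 15-2 disconnects 15 from 2; removing 0-3 disconnects 0 from 3; removing 11-8 disconnects 11 from 8 — these are bridges.
That makes 4 bridges.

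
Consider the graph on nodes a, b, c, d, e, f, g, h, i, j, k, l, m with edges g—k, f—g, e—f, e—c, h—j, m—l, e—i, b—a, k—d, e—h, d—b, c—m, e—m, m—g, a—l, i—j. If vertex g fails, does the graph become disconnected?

No

Deleting g leaves 1 component (was 1) (its neighbors f, k, m remain connected to each other), so g is not a cut vertex.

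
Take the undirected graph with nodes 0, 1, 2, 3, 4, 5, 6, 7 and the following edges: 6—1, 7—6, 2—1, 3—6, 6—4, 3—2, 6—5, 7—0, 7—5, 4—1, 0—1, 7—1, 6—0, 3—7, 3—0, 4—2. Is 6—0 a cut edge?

After removing 6—0, the path 6-3-0 still connects them, so the edge is not a bridge.

No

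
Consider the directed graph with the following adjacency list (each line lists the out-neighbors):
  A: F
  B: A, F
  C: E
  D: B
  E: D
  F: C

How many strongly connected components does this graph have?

1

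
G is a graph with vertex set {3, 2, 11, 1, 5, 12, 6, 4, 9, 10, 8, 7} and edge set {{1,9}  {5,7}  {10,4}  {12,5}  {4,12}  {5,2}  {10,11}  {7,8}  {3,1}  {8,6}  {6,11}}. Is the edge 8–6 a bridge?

No

After removing 8–6, the path 8-7-5-12-4-10-11-6 still connects them, so the edge is not a bridge.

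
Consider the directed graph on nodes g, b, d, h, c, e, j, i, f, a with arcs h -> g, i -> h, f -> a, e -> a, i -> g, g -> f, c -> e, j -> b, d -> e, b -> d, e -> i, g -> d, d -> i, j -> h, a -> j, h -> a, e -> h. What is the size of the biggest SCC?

9

{a, b, d, e, f, g, h, i, j} are all mutually reachable — one SCC of size 9.
{c} is an SCC by itself.
The largest has 9 vertices.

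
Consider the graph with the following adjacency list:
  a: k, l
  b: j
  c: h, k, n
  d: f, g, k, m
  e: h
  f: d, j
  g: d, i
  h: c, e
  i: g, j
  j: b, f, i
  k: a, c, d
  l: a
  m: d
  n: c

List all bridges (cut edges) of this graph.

a-k, a-l, b-j, c-h, c-k, c-n, d-k, d-m, e-h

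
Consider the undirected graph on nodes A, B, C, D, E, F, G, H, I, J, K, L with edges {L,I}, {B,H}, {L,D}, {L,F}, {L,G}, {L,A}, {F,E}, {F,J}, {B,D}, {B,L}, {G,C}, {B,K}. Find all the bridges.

The edges on the cycle B-L-D-B are not bridges since each lies on that cycle.
But removing J—F disconnects J from F; removing L—G disconnects L from G; removing E—F disconnects E from F; removing B—H disconnects B from H — these are bridges.
In total 9 edges are bridges.

A-L, B-H, B-K, C-G, E-F, F-J, F-L, G-L, I-L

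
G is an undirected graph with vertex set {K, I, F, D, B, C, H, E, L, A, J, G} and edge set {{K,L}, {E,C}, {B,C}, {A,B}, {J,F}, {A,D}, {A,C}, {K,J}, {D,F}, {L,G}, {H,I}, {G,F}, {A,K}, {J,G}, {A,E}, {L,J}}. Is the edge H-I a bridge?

Yes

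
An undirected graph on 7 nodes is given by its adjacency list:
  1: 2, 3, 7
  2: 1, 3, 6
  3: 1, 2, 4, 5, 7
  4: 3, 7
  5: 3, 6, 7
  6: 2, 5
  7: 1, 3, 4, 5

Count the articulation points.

0

Removing 7, for instance, still leaves 1 component. No single vertex removal increases the component count — the graph has no articulation points.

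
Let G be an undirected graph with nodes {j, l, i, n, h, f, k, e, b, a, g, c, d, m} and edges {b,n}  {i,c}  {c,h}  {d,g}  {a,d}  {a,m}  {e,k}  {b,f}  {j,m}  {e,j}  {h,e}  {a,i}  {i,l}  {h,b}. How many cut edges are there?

7

The edges on the cycle a-i-c-h-e-j-m-a are not bridges since each lies on that cycle.
But removing h - b disconnects h from b; removing e - k disconnects e from k; removing a - d disconnects a from d; removing f - b disconnects f from b — these are bridges.
In total 7 edges are bridges.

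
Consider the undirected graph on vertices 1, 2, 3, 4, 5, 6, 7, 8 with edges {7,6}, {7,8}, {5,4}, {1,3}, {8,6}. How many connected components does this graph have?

4

2 is isolated — a component by itself.
Starting from 1 we can reach 1, 3. That is one component of size 2.
Starting from 4 we can reach 4, 5. That is one component of size 2.
Starting from 6 we can reach 6, 7, 8. That is one component of size 3.
Total: 4 components.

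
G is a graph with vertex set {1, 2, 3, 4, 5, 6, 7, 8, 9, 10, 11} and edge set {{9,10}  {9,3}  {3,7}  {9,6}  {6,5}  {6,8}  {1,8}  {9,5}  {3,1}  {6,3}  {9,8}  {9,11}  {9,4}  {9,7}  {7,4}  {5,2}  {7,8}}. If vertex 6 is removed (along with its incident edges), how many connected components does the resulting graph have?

With 6 gone, the remaining components are: {1, 2, 3, 4, 5, 7, 8, 9, 10, 11}.
That is 1 component.

1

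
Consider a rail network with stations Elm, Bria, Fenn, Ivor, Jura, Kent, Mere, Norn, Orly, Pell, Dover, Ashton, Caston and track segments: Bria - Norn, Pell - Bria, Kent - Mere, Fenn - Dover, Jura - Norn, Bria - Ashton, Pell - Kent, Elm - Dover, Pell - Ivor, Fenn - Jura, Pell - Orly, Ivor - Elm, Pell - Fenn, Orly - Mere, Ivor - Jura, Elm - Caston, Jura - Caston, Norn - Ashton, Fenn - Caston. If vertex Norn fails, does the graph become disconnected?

No

Deleting Norn leaves 1 component (was 1) (its neighbors Bria, Jura, Ashton remain connected to each other), so Norn is not a cut vertex.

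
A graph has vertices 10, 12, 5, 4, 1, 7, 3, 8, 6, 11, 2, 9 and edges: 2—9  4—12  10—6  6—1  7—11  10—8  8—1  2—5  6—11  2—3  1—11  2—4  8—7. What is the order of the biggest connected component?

Starting from 2 we can reach 2, 3, 4, 5, 9, 12. That is one component of size 6.
Starting from 1 we can reach 1, 6, 7, 8, 10, 11. That is one component of size 6.
The largest has 6 vertices.

6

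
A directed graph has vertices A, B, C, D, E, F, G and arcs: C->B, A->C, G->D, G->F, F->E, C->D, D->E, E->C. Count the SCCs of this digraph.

{C, D, E} are all mutually reachable — one SCC of size 3.
{B} is an SCC by itself.
{F} is an SCC by itself.
{A} is an SCC by itself.
{G} is an SCC by itself.
That gives 5 strongly connected components.

5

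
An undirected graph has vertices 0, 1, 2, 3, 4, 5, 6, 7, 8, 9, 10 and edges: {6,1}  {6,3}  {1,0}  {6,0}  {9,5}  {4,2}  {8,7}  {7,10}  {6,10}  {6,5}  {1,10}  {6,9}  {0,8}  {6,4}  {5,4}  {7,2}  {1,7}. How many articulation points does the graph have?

1

Removing 6 increases the component count from 1 to 2, so 6 is a cut vertex.
By contrast removing 5 leaves 1 component; it is not a cut vertex. No other vertex is a cut vertex either.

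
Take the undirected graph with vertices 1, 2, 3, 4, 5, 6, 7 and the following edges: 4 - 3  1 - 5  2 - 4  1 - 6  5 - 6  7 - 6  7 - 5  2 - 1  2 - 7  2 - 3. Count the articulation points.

Removing 2 increases the component count from 1 to 2, so 2 is a cut vertex.
By contrast removing 6 leaves 1 component; it is not a cut vertex. No other vertex is a cut vertex either.

1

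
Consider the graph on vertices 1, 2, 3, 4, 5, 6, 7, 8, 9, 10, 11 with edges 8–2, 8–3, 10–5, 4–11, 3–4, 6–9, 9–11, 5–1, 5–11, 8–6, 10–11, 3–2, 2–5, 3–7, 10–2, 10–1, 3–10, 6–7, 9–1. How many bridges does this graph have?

0

The edges on the cycle 3-10-2-3 are not bridges since each lies on that cycle.
Every edge lies on some cycle, so there are no bridges.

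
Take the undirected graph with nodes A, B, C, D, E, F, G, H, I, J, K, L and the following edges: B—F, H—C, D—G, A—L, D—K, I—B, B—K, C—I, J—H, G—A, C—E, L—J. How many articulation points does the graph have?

2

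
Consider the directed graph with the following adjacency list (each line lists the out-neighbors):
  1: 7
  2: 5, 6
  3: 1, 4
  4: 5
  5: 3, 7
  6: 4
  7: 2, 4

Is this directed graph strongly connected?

Yes

From 5 we can reach every vertex (1, 2, 3, 4, 5, 6, 7), and every vertex can reach 5 (1, 2, 3, 4, 5, 6, 7). So the whole graph is one strongly connected component.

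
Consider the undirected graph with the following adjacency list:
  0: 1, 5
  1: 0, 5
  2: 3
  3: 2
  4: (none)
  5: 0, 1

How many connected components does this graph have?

3

4 is isolated — a component by itself.
Starting from 2 we can reach 2, 3. That is one component of size 2.
Starting from 0 we can reach 0, 1, 5. That is one component of size 3.
Total: 3 components.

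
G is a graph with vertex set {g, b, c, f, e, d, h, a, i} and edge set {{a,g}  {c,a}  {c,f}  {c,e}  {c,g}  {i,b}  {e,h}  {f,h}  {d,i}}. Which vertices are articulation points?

Removing c increases the component count from 2 to 3, so c is a cut vertex.
Removing i increases the component count from 2 to 3, so i is a cut vertex.
By contrast removing g leaves 2 components; it is not a cut vertex. No other vertex is a cut vertex either.

c, i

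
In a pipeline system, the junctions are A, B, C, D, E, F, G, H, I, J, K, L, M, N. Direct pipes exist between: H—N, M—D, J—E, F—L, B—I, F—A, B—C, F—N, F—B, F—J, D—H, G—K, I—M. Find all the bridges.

The edges on the cycle F-B-I-M-D-H-N-F are not bridges since each lies on that cycle.
But removing F—L disconnects F from L; removing E—J disconnects E from J; removing C—B disconnects C from B; removing F—A disconnects F from A — these are bridges.
In total 6 edges are bridges.

A-F, B-C, E-J, F-J, F-L, G-K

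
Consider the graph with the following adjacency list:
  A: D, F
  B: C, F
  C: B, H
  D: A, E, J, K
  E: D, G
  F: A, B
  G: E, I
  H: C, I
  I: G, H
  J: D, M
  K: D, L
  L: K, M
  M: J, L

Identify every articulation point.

Removing D increases the component count from 1 to 2, so D is a cut vertex.
By contrast removing H leaves 1 component; it is not a cut vertex. No other vertex is a cut vertex either.

D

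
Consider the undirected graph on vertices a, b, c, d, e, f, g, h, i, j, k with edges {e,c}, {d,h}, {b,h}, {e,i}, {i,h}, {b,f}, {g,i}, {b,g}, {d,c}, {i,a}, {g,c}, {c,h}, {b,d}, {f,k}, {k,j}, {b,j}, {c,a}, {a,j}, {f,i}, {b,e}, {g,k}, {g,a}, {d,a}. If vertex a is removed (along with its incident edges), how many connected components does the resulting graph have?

1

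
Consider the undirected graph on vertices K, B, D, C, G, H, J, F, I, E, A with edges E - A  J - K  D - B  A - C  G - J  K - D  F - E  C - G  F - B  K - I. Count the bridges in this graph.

The edges on the cycle F-E-A-C-G-J-K-D-B-F are not bridges since each lies on that cycle.
But removing I - K disconnects I from K — this is a bridge.

1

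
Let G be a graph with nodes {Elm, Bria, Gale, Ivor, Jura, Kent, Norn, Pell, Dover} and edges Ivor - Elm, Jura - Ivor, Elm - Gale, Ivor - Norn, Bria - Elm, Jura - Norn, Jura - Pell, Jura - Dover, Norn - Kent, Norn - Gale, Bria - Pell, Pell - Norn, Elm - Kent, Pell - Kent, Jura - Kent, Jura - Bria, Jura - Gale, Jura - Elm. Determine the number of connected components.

1

Starting from Elm we can reach Elm, Bria, Gale, Ivor, Jura, Kent, Norn, Pell, Dover. That is one component of size 9.
Total: 1 component.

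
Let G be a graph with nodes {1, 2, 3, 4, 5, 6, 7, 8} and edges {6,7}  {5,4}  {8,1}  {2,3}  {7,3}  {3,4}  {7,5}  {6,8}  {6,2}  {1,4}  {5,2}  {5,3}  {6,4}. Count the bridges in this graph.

The edges on the cycle 6-8-1-4-6 are not bridges since each lies on that cycle.
Every edge lies on some cycle, so there are no bridges.

0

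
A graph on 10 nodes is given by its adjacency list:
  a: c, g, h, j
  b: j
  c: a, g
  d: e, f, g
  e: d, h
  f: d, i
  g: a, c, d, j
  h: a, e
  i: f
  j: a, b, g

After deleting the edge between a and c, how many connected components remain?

1

a and c are still connected via a-g-c, so the component count stays at 1.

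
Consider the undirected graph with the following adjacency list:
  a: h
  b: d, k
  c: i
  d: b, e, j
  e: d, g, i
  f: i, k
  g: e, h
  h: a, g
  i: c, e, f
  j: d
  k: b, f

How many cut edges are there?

5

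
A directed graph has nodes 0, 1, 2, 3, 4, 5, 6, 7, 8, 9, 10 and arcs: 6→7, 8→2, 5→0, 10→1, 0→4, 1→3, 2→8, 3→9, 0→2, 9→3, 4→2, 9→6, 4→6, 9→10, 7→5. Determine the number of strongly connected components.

3

{0, 4, 5, 6, 7} are all mutually reachable — one SCC of size 5.
{1, 3, 9, 10} are all mutually reachable — one SCC of size 4.
{2, 8} are all mutually reachable — one SCC of size 2.
That gives 3 strongly connected components.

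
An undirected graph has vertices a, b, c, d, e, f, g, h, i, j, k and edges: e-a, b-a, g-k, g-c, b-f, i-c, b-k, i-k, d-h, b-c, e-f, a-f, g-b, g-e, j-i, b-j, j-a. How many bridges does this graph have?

The edges on the cycle g-b-j-i-k-g are not bridges since each lies on that cycle.
But removing d-h disconnects d from h — this is a bridge.

1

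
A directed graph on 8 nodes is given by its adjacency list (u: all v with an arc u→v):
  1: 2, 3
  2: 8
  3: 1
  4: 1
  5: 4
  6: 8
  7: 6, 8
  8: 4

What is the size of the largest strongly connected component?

{1, 2, 3, 4, 8} are all mutually reachable — one SCC of size 5.
{6} is an SCC by itself.
{7} is an SCC by itself.
{5} is an SCC by itself.
The largest has 5 vertices.

5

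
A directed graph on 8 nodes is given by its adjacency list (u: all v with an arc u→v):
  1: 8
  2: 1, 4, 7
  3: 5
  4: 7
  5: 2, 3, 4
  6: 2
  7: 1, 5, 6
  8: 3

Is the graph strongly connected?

From 3 we can reach every vertex (1, 2, 3, 4, 5, 6, 7, 8), and every vertex can reach 3 (1, 2, 3, 4, 5, 6, 7, 8). So the whole graph is one strongly connected component.

Yes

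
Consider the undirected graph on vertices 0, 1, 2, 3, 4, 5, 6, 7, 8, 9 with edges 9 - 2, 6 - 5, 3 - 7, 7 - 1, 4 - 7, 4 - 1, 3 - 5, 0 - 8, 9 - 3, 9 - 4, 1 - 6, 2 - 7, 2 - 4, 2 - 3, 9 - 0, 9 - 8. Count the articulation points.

1

Removing 9 increases the component count from 1 to 2, so 9 is a cut vertex.
By contrast removing 1 leaves 1 component; it is not a cut vertex. No other vertex is a cut vertex either.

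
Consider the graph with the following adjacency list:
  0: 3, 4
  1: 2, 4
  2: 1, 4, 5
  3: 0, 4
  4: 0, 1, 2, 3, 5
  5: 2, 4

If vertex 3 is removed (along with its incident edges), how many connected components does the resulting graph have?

1

With 3 gone, the remaining components are: {0, 1, 2, 4, 5}.
That is 1 component.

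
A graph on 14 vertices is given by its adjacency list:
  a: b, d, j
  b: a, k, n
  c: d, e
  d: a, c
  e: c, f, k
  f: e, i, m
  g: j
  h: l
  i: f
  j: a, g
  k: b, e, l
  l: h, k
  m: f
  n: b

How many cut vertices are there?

7

Removing a increases the component count from 1 to 2, so a is a cut vertex.
Removing b increases the component count from 1 to 2, so b is a cut vertex.
Removing e increases the component count from 1 to 2, so e is a cut vertex.
Likewise f, j, k, l are cut vertices.
By contrast removing n leaves 1 component; it is not a cut vertex. No other vertex is a cut vertex either.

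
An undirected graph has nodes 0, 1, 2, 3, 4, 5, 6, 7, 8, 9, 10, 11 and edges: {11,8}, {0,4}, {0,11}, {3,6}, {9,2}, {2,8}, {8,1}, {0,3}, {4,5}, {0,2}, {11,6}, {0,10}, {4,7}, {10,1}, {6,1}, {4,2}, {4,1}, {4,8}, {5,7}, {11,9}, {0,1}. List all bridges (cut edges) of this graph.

none

The edges on the cycle 0-3-6-11-0 are not bridges since each lies on that cycle.
Every edge lies on some cycle, so there are no bridges.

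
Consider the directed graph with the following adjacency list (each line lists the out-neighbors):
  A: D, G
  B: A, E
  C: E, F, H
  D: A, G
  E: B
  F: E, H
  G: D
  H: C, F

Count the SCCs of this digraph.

3

{A, D, G} are all mutually reachable — one SCC of size 3.
{C, F, H} are all mutually reachable — one SCC of size 3.
{B, E} are all mutually reachable — one SCC of size 2.
That gives 3 strongly connected components.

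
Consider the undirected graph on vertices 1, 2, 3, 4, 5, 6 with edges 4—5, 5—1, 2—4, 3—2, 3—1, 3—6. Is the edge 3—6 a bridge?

Yes

Removing 3—6 leaves no path between 3 and 6: the component count goes from 1 to 2. So it is a bridge.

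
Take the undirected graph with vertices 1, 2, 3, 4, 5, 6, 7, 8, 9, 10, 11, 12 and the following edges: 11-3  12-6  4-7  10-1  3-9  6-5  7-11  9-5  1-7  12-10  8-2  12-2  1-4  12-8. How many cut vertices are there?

Removing 12 increases the component count from 1 to 2, so 12 is a cut vertex.
By contrast removing 9 leaves 1 component; it is not a cut vertex. No other vertex is a cut vertex either.

1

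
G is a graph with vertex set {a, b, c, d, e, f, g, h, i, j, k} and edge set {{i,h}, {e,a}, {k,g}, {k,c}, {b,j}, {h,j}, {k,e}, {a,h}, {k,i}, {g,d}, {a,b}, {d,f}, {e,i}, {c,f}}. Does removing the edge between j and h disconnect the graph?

After removing j-h, the path j-b-a-h still connects them, so the edge is not a bridge.

No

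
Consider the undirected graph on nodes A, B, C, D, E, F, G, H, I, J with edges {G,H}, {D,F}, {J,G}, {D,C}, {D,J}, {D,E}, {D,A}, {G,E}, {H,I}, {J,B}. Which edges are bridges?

A-D, B-J, C-D, D-F, G-H, H-I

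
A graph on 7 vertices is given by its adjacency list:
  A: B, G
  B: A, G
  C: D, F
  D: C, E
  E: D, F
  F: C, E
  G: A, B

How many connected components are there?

Starting from A we can reach A, B, G. That is one component of size 3.
Starting from C we can reach C, D, E, F. That is one component of size 4.
Total: 2 components.

2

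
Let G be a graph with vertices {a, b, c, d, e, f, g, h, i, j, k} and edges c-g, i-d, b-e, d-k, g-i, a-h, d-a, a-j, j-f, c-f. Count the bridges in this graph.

The edges on the cycle c-g-i-d-a-j-f-c are not bridges since each lies on that cycle.
But removing k-d disconnects k from d; removing b-e disconnects b from e; removing a-h disconnects a from h — these are bridges.
That makes 3 bridges.

3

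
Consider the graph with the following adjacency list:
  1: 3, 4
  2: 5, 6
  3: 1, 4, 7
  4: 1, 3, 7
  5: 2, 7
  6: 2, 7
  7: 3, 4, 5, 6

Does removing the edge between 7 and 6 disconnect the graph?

After removing 7-6, the path 7-5-2-6 still connects them, so the edge is not a bridge.

No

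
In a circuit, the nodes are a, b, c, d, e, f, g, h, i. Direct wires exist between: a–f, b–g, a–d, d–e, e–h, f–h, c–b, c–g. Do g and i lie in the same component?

The component containing g is {b, c, g}, and i is not in it.

No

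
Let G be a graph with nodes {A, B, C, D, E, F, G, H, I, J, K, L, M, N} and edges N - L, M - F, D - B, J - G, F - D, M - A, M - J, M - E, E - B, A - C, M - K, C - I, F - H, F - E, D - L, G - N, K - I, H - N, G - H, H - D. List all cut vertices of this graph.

Removing M increases the component count from 1 to 2, so M is a cut vertex.
By contrast removing B leaves 1 component; it is not a cut vertex. No other vertex is a cut vertex either.

M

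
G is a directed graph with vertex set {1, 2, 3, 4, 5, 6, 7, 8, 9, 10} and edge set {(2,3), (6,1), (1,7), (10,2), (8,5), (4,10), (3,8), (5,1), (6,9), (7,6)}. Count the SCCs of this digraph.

8

{1, 6, 7} are all mutually reachable — one SCC of size 3.
{3} is an SCC by itself.
{8} is an SCC by itself.
{5} is an SCC by itself.
{4} is an SCC by itself.
(and 3 more singleton SCCs)
That gives 8 strongly connected components.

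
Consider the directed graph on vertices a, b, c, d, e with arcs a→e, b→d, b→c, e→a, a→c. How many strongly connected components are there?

{a, e} are all mutually reachable — one SCC of size 2.
{b} is an SCC by itself.
{c} is an SCC by itself.
{d} is an SCC by itself.
That gives 4 strongly connected components.

4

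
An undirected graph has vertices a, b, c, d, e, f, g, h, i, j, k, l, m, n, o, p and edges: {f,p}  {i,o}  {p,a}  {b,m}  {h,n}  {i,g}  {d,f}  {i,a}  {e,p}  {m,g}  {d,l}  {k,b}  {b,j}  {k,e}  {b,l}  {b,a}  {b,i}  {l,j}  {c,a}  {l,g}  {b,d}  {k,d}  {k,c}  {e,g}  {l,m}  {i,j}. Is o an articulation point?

Deleting o leaves 2 components (was 2), so o is not a cut vertex.

No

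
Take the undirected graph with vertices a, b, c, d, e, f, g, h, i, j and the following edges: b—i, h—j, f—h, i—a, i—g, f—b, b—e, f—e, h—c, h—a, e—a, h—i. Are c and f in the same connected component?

Yes

From c we can reach a, b, c, e, f, g, h, i, j, which includes f.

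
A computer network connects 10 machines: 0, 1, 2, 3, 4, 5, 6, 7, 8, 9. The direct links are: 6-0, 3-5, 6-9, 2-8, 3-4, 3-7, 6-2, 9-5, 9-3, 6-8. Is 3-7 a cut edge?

Removing 3-7 leaves no path between 3 and 7: the component count goes from 2 to 3. So it is a bridge.

Yes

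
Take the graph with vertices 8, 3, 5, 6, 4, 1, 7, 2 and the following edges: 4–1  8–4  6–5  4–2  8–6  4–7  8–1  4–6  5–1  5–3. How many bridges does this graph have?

The edges on the cycle 8-4-1-8 are not bridges since each lies on that cycle.
But removing 4–7 disconnects 4 from 7; removing 5–3 disconnects 5 from 3; removing 4–2 disconnects 4 from 2 — these are bridges.
That makes 3 bridges.

3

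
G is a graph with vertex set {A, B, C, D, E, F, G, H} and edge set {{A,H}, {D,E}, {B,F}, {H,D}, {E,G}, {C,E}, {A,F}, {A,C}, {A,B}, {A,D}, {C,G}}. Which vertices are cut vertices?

Removing A increases the component count from 1 to 2, so A is a cut vertex.
By contrast removing G leaves 1 component; it is not a cut vertex. No other vertex is a cut vertex either.

A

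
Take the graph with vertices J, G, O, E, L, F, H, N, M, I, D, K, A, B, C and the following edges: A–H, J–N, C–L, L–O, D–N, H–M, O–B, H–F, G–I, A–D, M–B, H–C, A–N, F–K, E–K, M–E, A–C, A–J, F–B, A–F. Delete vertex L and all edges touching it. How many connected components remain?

With L gone, the remaining components are: {G, I}; {A, B, C, D, E, F, H, J, K, M, N, O}.
That is 2 components.

2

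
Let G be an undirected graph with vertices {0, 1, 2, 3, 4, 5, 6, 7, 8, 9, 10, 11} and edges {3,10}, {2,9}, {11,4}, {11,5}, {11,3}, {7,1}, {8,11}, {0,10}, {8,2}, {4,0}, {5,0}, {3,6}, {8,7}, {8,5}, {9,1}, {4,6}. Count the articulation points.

Removing 8 increases the component count from 1 to 2, so 8 is a cut vertex.
By contrast removing 9 leaves 1 component; it is not a cut vertex. No other vertex is a cut vertex either.

1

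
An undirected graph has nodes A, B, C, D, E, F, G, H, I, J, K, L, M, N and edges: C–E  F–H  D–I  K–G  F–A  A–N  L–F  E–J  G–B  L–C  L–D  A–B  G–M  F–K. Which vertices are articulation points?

Removing A increases the component count from 1 to 2, so A is a cut vertex.
Removing C increases the component count from 1 to 2, so C is a cut vertex.
Removing D increases the component count from 1 to 2, so D is a cut vertex.
Likewise E, F, G, L are cut vertices.
By contrast removing M leaves 1 component; it is not a cut vertex. No other vertex is a cut vertex either.

A, C, D, E, F, G, L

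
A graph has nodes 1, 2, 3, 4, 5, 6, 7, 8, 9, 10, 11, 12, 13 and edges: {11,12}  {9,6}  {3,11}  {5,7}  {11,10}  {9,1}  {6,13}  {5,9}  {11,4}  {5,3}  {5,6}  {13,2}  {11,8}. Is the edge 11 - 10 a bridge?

Removing 11 - 10 leaves no path between 11 and 10: the component count goes from 1 to 2. So it is a bridge.

Yes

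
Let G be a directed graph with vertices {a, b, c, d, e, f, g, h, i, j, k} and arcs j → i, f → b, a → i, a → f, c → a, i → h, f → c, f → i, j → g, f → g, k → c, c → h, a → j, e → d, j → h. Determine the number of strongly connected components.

9

{a, c, f} are all mutually reachable — one SCC of size 3.
{h} is an SCC by itself.
{j} is an SCC by itself.
{e} is an SCC by itself.
{b} is an SCC by itself.
(and 4 more singleton SCCs)
That gives 9 strongly connected components.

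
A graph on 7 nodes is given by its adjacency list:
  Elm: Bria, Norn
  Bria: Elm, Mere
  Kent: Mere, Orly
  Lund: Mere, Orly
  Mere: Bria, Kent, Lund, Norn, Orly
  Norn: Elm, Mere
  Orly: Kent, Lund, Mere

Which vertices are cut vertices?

Removing Mere increases the component count from 1 to 2, so Mere is a cut vertex.
By contrast removing Orly leaves 1 component; it is not a cut vertex. No other vertex is a cut vertex either.

Mere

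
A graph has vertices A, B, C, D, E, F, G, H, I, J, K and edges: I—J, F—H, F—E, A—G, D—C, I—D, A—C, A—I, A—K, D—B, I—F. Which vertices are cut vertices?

A, D, F, I

Removing A increases the component count from 1 to 3, so A is a cut vertex.
Removing D increases the component count from 1 to 2, so D is a cut vertex.
Removing F increases the component count from 1 to 3, so F is a cut vertex.
Likewise I is a cut vertex.
By contrast removing G leaves 1 component; it is not a cut vertex. No other vertex is a cut vertex either.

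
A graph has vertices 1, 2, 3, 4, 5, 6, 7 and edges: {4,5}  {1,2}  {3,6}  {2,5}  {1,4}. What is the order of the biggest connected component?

4

7 is isolated — a component by itself.
Starting from 3 we can reach 3, 6. That is one component of size 2.
Starting from 1 we can reach 1, 2, 4, 5. That is one component of size 4.
The largest has 4 vertices.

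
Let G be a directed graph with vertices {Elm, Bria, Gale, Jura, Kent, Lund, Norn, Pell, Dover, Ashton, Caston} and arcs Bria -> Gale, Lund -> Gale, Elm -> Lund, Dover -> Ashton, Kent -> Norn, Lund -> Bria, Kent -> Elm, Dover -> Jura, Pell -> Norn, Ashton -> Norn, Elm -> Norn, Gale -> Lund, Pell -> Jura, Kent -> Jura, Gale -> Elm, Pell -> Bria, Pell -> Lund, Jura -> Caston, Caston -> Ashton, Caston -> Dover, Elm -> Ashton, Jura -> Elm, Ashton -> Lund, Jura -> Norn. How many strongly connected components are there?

{Elm, Bria, Gale, Lund, Ashton} are all mutually reachable — one SCC of size 5.
{Jura, Dover, Caston} are all mutually reachable — one SCC of size 3.
{Norn} is an SCC by itself.
{Kent} is an SCC by itself.
{Pell} is an SCC by itself.
That gives 5 strongly connected components.

5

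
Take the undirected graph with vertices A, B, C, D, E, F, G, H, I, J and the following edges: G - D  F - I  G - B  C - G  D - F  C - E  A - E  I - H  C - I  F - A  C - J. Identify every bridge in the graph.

B-G, C-J, H-I

The edges on the cycle C-G-D-F-A-E-C are not bridges since each lies on that cycle.
But removing J - C disconnects J from C; removing H - I disconnects H from I; removing B - G disconnects B from G — these are bridges.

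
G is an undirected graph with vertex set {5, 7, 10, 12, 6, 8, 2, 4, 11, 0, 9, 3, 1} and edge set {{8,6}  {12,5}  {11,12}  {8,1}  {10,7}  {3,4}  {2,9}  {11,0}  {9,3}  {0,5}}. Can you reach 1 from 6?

Yes

From 6 we can reach 1, 6, 8, which includes 1.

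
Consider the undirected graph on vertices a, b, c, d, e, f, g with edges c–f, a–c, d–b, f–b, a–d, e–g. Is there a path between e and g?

From e we can reach e, g, which includes g.

Yes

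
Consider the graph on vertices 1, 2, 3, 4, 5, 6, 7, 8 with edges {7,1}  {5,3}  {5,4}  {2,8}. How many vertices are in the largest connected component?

6 is isolated — a component by itself.
Starting from 1 we can reach 1, 7. That is one component of size 2.
Starting from 2 we can reach 2, 8. That is one component of size 2.
Starting from 3 we can reach 3, 4, 5. That is one component of size 3.
The largest has 3 vertices.

3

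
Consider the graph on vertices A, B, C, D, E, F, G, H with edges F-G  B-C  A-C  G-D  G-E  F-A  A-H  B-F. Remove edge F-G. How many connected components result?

2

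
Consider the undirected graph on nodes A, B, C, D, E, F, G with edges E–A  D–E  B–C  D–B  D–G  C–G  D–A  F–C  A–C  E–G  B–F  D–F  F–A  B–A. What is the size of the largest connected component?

7

Starting from A we can reach A, B, C, D, E, F, G. That is one component of size 7.
The largest has 7 vertices.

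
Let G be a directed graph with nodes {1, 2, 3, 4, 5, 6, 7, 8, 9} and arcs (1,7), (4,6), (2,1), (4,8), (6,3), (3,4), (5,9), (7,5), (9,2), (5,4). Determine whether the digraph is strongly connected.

There is no directed path from 4 to 2, so the graph is not strongly connected.

No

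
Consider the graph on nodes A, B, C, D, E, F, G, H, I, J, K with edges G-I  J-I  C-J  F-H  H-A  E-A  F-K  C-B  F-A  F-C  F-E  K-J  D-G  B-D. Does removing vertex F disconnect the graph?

Yes

Deleting F raises the number of components from 1 to 2, so F is a cut vertex.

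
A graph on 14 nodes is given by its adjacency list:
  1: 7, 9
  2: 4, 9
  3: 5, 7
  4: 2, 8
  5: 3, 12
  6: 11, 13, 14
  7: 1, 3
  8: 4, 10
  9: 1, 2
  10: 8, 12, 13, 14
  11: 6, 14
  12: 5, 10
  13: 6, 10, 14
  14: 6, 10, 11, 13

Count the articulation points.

Removing 10 increases the component count from 1 to 2, so 10 is a cut vertex.
By contrast removing 7 leaves 1 component; it is not a cut vertex. No other vertex is a cut vertex either.

1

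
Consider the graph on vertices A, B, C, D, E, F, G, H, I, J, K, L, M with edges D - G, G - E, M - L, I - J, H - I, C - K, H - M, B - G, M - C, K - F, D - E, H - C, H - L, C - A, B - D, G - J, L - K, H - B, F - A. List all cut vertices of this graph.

H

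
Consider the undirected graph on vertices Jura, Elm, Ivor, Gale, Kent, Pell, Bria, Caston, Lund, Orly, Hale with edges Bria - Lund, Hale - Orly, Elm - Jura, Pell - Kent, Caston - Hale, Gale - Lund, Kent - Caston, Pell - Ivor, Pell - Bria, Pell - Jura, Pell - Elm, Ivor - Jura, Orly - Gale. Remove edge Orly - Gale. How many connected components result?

1

Orly and Gale are still connected via Orly-Hale-Caston-Kent-Pell-Bria-Lund-Gale, so the component count stays at 1.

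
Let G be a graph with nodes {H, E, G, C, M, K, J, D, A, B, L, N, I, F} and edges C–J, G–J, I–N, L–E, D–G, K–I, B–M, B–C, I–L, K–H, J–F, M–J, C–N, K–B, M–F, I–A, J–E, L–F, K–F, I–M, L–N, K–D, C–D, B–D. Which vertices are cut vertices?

I, K

Removing I increases the component count from 1 to 2, so I is a cut vertex.
Removing K increases the component count from 1 to 2, so K is a cut vertex.
By contrast removing M leaves 1 component; it is not a cut vertex. No other vertex is a cut vertex either.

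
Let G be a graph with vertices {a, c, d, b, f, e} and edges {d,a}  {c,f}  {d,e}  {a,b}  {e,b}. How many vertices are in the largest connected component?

Starting from c we can reach c, f. That is one component of size 2.
Starting from a we can reach a, b, d, e. That is one component of size 4.
The largest has 4 vertices.

4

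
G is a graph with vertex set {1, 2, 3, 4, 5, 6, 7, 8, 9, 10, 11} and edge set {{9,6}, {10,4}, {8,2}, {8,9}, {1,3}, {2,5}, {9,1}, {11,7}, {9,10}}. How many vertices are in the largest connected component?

9

Starting from 7 we can reach 7, 11. That is one component of size 2.
Starting from 1 we can reach 1, 2, 3, 4, 5, 6, 8, 9, 10. That is one component of size 9.
The largest has 9 vertices.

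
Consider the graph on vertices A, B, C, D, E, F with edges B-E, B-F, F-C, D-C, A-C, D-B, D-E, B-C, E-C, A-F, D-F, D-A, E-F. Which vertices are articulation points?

none

Removing D, for instance, still leaves 1 component. No single vertex removal increases the component count — the graph has no articulation points.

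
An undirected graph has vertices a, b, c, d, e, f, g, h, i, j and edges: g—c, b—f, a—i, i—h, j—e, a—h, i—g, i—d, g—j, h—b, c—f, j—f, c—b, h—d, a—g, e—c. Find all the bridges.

The edges on the cycle i-g-j-e-c-b-h-i are not bridges since each lies on that cycle.
Every edge lies on some cycle, so there are no bridges.

none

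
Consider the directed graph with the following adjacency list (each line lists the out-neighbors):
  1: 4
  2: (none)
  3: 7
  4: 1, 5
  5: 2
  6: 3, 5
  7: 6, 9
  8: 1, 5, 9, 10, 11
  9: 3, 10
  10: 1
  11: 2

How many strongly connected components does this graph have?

7

{3, 6, 7, 9} are all mutually reachable — one SCC of size 4.
{1, 4} are all mutually reachable — one SCC of size 2.
{2} is an SCC by itself.
{11} is an SCC by itself.
{8} is an SCC by itself.
(and 2 more singleton SCCs)
That gives 7 strongly connected components.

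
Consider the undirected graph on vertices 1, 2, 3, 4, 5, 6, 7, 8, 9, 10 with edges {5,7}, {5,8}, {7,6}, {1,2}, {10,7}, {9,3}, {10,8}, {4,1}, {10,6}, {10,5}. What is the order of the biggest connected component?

Starting from 3 we can reach 3, 9. That is one component of size 2.
Starting from 1 we can reach 1, 2, 4. That is one component of size 3.
Starting from 5 we can reach 5, 6, 7, 8, 10. That is one component of size 5.
The largest has 5 vertices.

5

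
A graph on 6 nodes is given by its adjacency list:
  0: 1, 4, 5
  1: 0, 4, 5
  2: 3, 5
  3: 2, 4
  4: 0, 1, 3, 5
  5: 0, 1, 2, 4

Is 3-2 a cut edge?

No

After removing 3-2, the path 3-4-5-2 still connects them, so the edge is not a bridge.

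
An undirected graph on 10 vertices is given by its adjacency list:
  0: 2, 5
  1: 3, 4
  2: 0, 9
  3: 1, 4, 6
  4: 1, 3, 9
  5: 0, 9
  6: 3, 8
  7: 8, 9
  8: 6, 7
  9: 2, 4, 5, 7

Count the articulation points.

Removing 9 increases the component count from 1 to 2, so 9 is a cut vertex.
By contrast removing 8 leaves 1 component; it is not a cut vertex. No other vertex is a cut vertex either.

1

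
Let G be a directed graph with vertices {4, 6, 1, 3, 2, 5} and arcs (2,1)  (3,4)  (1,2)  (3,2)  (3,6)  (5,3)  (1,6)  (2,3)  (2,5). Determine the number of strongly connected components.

3

{1, 2, 3, 5} are all mutually reachable — one SCC of size 4.
{6} is an SCC by itself.
{4} is an SCC by itself.
That gives 3 strongly connected components.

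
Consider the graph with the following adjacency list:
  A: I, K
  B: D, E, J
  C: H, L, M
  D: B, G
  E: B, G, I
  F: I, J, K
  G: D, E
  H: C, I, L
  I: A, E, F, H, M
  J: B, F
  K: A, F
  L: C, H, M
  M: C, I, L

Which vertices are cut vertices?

I

Removing I increases the component count from 1 to 2, so I is a cut vertex.
By contrast removing C leaves 1 component; it is not a cut vertex. No other vertex is a cut vertex either.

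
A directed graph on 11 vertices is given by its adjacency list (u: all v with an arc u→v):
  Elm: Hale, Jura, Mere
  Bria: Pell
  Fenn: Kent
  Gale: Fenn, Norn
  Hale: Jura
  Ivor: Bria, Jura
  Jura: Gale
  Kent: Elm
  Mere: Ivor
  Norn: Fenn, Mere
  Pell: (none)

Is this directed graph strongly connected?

There is no directed path from Pell to Fenn, so the graph is not strongly connected.

No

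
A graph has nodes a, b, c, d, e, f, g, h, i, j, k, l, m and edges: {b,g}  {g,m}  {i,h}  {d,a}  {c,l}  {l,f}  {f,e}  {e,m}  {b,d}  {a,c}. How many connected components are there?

4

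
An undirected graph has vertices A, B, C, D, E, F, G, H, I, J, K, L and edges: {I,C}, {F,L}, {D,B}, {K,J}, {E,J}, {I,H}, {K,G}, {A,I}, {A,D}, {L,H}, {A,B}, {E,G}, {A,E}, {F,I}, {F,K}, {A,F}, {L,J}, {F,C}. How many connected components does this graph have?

1

Starting from A we can reach A, B, C, D, E, F, G, H, I, J, K, L. That is one component of size 12.
Total: 1 component.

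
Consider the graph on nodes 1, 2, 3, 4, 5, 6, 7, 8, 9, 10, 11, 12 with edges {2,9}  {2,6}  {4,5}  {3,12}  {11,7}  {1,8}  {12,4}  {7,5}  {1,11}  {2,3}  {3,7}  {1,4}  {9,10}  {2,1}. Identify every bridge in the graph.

1-8, 10-9, 2-6, 2-9

The edges on the cycle 2-1-11-7-3-2 are not bridges since each lies on that cycle.
But removing 9-2 disconnects 9 from 2; removing 2-6 disconnects 2 from 6; removing 9-10 disconnects 9 from 10; removing 1-8 disconnects 1 from 8 — these are bridges.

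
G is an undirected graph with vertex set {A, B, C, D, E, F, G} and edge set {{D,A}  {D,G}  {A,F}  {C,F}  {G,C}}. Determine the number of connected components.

E is isolated — a component by itself.
B is isolated — a component by itself.
Starting from A we can reach A, C, D, F, G. That is one component of size 5.
Total: 3 components.

3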